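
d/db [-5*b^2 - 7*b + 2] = -10*b - 7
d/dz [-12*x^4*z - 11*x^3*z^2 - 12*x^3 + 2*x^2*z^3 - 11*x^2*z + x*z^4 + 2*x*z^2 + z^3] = -12*x^4 - 22*x^3*z + 6*x^2*z^2 - 11*x^2 + 4*x*z^3 + 4*x*z + 3*z^2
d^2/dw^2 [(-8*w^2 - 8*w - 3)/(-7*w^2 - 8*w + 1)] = 2*(-56*w^3 + 609*w^2 + 672*w + 285)/(343*w^6 + 1176*w^5 + 1197*w^4 + 176*w^3 - 171*w^2 + 24*w - 1)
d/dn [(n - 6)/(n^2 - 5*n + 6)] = (n^2 - 5*n - (n - 6)*(2*n - 5) + 6)/(n^2 - 5*n + 6)^2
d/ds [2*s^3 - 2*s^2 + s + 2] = 6*s^2 - 4*s + 1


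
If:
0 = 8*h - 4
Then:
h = 1/2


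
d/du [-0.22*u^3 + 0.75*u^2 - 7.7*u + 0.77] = -0.66*u^2 + 1.5*u - 7.7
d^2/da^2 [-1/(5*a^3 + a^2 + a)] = 2*(a*(15*a + 1)*(5*a^2 + a + 1) - (15*a^2 + 2*a + 1)^2)/(a^3*(5*a^2 + a + 1)^3)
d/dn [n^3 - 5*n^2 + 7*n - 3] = 3*n^2 - 10*n + 7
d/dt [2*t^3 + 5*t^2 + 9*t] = 6*t^2 + 10*t + 9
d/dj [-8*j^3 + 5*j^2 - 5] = 2*j*(5 - 12*j)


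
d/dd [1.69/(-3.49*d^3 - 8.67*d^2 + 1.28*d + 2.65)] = (17.6943*d^2 + 29.3046*d - 2.1632)/(3.49*d^3 + 8.67*d^2 - 1.28*d - 2.65)^2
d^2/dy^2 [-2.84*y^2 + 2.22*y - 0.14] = -5.68000000000000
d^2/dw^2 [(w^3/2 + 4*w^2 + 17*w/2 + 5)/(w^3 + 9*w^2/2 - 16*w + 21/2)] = 4*(7*w^6 + 198*w^5 + 1221*w^4 + 2346*w^3 - 5163*w^2 - 9108*w + 11651)/(8*w^9 + 108*w^8 + 102*w^7 - 2475*w^6 + 636*w^5 + 24687*w^4 - 66410*w^3 + 76419*w^2 - 42336*w + 9261)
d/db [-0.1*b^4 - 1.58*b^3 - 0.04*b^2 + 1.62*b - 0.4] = -0.4*b^3 - 4.74*b^2 - 0.08*b + 1.62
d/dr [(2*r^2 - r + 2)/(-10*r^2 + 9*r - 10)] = 8*(r^2 - 1)/(100*r^4 - 180*r^3 + 281*r^2 - 180*r + 100)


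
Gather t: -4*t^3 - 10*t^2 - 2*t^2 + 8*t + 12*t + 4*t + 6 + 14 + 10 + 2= -4*t^3 - 12*t^2 + 24*t + 32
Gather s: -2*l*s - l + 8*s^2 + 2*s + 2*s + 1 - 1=-l + 8*s^2 + s*(4 - 2*l)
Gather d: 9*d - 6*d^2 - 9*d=-6*d^2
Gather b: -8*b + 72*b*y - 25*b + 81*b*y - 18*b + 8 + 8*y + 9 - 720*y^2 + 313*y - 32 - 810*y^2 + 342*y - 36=b*(153*y - 51) - 1530*y^2 + 663*y - 51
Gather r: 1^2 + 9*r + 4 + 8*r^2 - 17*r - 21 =8*r^2 - 8*r - 16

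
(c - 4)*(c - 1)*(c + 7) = c^3 + 2*c^2 - 31*c + 28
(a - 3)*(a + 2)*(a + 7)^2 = a^4 + 13*a^3 + 29*a^2 - 133*a - 294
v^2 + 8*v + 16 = (v + 4)^2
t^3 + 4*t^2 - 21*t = t*(t - 3)*(t + 7)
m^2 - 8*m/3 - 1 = (m - 3)*(m + 1/3)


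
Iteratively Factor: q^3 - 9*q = (q)*(q^2 - 9) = q*(q - 3)*(q + 3)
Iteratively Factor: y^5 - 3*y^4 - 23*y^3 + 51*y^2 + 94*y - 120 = (y + 4)*(y^4 - 7*y^3 + 5*y^2 + 31*y - 30) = (y + 2)*(y + 4)*(y^3 - 9*y^2 + 23*y - 15) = (y - 1)*(y + 2)*(y + 4)*(y^2 - 8*y + 15) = (y - 5)*(y - 1)*(y + 2)*(y + 4)*(y - 3)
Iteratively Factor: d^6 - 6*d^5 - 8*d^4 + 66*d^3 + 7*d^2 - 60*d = (d + 3)*(d^5 - 9*d^4 + 19*d^3 + 9*d^2 - 20*d) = (d - 5)*(d + 3)*(d^4 - 4*d^3 - d^2 + 4*d) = (d - 5)*(d + 1)*(d + 3)*(d^3 - 5*d^2 + 4*d) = (d - 5)*(d - 1)*(d + 1)*(d + 3)*(d^2 - 4*d) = d*(d - 5)*(d - 1)*(d + 1)*(d + 3)*(d - 4)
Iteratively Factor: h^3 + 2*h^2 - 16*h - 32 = (h + 4)*(h^2 - 2*h - 8) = (h - 4)*(h + 4)*(h + 2)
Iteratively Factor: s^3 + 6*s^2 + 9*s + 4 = (s + 1)*(s^2 + 5*s + 4) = (s + 1)^2*(s + 4)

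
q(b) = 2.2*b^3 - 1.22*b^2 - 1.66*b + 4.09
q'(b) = 6.6*b^2 - 2.44*b - 1.66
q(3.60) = 84.95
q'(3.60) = 75.09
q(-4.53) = -217.94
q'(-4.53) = 144.83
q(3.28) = 63.15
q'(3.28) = 61.34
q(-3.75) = -122.86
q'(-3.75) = 100.30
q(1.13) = 3.83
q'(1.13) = 4.01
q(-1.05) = 1.94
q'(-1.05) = 8.18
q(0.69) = 3.09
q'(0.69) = -0.20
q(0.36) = 3.44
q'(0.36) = -1.68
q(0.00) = 4.09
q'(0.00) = -1.66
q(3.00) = 47.53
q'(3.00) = 50.42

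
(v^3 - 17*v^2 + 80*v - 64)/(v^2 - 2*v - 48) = (v^2 - 9*v + 8)/(v + 6)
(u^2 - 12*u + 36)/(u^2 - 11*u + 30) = (u - 6)/(u - 5)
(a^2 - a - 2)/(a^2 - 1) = (a - 2)/(a - 1)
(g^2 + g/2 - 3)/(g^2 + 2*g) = (g - 3/2)/g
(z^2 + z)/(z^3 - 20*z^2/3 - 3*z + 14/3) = 3*z/(3*z^2 - 23*z + 14)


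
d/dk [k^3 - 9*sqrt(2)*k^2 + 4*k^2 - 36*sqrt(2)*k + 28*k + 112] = 3*k^2 - 18*sqrt(2)*k + 8*k - 36*sqrt(2) + 28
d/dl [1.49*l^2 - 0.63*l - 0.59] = 2.98*l - 0.63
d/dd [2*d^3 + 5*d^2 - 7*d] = 6*d^2 + 10*d - 7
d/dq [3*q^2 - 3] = 6*q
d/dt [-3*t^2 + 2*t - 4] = 2 - 6*t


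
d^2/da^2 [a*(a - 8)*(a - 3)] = 6*a - 22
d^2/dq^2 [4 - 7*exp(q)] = -7*exp(q)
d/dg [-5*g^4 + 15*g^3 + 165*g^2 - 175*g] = -20*g^3 + 45*g^2 + 330*g - 175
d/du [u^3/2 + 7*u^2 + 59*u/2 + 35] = 3*u^2/2 + 14*u + 59/2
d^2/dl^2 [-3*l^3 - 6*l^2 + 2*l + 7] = -18*l - 12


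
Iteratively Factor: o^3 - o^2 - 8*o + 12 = (o - 2)*(o^2 + o - 6) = (o - 2)*(o + 3)*(o - 2)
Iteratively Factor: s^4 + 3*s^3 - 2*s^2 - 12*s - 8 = (s - 2)*(s^3 + 5*s^2 + 8*s + 4) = (s - 2)*(s + 1)*(s^2 + 4*s + 4) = (s - 2)*(s + 1)*(s + 2)*(s + 2)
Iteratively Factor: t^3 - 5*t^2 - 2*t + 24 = (t - 4)*(t^2 - t - 6) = (t - 4)*(t + 2)*(t - 3)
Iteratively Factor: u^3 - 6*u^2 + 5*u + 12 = (u - 3)*(u^2 - 3*u - 4) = (u - 4)*(u - 3)*(u + 1)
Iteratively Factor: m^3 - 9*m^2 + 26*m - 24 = (m - 2)*(m^2 - 7*m + 12) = (m - 4)*(m - 2)*(m - 3)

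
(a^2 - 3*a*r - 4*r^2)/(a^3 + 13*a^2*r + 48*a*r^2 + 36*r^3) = (a - 4*r)/(a^2 + 12*a*r + 36*r^2)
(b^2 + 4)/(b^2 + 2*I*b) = (b - 2*I)/b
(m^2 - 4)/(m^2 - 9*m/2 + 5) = 2*(m + 2)/(2*m - 5)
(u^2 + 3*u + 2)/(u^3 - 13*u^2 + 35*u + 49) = (u + 2)/(u^2 - 14*u + 49)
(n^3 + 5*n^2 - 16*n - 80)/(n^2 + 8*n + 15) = (n^2 - 16)/(n + 3)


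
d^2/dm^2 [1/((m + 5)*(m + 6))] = 2*((m + 5)^2 + (m + 5)*(m + 6) + (m + 6)^2)/((m + 5)^3*(m + 6)^3)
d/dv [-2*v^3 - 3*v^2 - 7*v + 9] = -6*v^2 - 6*v - 7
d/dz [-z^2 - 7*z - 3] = -2*z - 7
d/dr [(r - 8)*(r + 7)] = 2*r - 1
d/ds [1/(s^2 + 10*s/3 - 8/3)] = 6*(-3*s - 5)/(3*s^2 + 10*s - 8)^2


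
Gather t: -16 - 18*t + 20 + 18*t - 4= 0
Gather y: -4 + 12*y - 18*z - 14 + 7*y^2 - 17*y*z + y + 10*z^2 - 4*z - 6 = 7*y^2 + y*(13 - 17*z) + 10*z^2 - 22*z - 24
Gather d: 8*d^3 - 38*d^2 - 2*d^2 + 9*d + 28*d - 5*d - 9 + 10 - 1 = 8*d^3 - 40*d^2 + 32*d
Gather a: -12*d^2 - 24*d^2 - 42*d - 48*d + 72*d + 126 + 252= -36*d^2 - 18*d + 378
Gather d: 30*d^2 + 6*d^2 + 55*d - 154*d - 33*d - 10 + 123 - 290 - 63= 36*d^2 - 132*d - 240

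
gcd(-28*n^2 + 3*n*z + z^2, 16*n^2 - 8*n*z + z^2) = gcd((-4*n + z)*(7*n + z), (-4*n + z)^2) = -4*n + z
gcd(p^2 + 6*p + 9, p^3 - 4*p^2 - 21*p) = p + 3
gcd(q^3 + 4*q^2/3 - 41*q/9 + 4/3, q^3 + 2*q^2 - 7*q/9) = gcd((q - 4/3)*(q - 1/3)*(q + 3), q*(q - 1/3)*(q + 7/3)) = q - 1/3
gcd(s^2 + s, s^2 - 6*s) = s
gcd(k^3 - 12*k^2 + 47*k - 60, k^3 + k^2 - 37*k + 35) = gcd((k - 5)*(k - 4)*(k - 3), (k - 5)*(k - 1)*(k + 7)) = k - 5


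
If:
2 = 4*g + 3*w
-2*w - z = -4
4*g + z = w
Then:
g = -1/4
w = 1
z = 2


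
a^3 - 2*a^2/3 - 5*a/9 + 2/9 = (a - 1)*(a - 1/3)*(a + 2/3)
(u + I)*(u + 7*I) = u^2 + 8*I*u - 7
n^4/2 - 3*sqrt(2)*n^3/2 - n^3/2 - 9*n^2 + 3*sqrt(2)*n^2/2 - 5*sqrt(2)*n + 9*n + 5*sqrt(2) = (n/2 + sqrt(2)/2)*(n - 1)*(n - 5*sqrt(2))*(n + sqrt(2))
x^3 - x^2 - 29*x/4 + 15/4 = (x - 3)*(x - 1/2)*(x + 5/2)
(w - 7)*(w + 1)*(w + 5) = w^3 - w^2 - 37*w - 35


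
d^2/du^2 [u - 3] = 0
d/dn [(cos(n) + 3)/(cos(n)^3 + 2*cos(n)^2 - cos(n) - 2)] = (27*cos(n) + 11*cos(2*n) + cos(3*n) + 9)/(2*(cos(n) + 2)^2*sin(n)^3)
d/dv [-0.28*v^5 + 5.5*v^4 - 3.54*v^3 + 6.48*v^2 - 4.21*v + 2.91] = -1.4*v^4 + 22.0*v^3 - 10.62*v^2 + 12.96*v - 4.21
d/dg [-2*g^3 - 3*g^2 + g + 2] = -6*g^2 - 6*g + 1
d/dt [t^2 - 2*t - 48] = 2*t - 2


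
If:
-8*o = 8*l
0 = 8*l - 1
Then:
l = 1/8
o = -1/8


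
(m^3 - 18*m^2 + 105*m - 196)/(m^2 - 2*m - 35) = (m^2 - 11*m + 28)/(m + 5)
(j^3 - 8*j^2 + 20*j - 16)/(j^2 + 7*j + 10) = (j^3 - 8*j^2 + 20*j - 16)/(j^2 + 7*j + 10)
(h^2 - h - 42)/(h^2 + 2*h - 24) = (h - 7)/(h - 4)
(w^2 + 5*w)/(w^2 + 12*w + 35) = w/(w + 7)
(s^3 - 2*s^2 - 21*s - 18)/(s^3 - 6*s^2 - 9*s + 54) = (s + 1)/(s - 3)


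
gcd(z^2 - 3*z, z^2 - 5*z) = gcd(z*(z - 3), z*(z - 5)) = z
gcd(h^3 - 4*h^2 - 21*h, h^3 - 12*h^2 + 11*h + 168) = h^2 - 4*h - 21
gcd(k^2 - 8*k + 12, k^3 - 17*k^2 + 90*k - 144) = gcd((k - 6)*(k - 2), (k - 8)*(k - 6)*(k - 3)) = k - 6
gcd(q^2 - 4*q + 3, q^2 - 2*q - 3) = q - 3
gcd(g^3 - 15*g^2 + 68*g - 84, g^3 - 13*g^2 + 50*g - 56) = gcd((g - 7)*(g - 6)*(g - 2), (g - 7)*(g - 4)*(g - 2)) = g^2 - 9*g + 14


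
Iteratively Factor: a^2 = (a)*(a)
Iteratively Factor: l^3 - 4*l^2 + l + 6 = (l - 3)*(l^2 - l - 2) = (l - 3)*(l - 2)*(l + 1)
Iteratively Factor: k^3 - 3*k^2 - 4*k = (k - 4)*(k^2 + k) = k*(k - 4)*(k + 1)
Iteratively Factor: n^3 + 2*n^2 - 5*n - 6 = (n + 3)*(n^2 - n - 2) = (n + 1)*(n + 3)*(n - 2)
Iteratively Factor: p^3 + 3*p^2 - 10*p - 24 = (p + 4)*(p^2 - p - 6) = (p - 3)*(p + 4)*(p + 2)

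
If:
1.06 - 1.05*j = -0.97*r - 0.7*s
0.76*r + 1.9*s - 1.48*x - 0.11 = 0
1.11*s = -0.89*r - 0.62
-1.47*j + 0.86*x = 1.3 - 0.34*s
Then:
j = -0.30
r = -2.41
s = 1.37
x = 0.45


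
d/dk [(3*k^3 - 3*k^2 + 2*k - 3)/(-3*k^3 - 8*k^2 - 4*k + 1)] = (-33*k^4 - 12*k^3 + 10*k^2 - 54*k - 10)/(9*k^6 + 48*k^5 + 88*k^4 + 58*k^3 - 8*k + 1)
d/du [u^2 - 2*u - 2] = 2*u - 2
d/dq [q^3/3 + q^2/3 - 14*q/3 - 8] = q^2 + 2*q/3 - 14/3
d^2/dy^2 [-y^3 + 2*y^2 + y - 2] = 4 - 6*y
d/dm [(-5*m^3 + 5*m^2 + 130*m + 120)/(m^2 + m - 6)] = 5*(-m^4 - 2*m^3 - 7*m^2 - 60*m - 180)/(m^4 + 2*m^3 - 11*m^2 - 12*m + 36)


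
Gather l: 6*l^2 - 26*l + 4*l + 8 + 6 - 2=6*l^2 - 22*l + 12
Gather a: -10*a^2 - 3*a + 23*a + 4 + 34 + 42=-10*a^2 + 20*a + 80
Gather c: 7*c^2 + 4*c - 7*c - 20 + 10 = 7*c^2 - 3*c - 10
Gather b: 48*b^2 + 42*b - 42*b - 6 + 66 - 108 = 48*b^2 - 48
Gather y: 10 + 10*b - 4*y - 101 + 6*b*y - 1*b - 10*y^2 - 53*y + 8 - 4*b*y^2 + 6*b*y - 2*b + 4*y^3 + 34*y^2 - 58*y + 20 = 7*b + 4*y^3 + y^2*(24 - 4*b) + y*(12*b - 115) - 63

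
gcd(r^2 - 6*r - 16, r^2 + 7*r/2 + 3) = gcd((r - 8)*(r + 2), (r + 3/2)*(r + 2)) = r + 2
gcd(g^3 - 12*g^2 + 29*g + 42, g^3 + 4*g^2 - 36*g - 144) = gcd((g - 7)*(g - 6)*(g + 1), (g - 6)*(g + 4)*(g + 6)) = g - 6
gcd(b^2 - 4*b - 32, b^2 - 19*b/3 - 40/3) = b - 8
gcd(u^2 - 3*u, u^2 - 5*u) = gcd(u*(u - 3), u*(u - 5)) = u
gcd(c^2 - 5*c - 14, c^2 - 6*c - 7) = c - 7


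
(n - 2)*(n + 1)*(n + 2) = n^3 + n^2 - 4*n - 4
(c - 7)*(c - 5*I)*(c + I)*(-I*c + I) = -I*c^4 - 4*c^3 + 8*I*c^3 + 32*c^2 - 12*I*c^2 - 28*c + 40*I*c - 35*I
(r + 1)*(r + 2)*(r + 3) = r^3 + 6*r^2 + 11*r + 6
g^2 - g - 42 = (g - 7)*(g + 6)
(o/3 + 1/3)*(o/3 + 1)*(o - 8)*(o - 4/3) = o^4/9 - 16*o^3/27 - 71*o^2/27 + 44*o/27 + 32/9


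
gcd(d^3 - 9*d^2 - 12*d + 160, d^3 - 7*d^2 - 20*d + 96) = d^2 - 4*d - 32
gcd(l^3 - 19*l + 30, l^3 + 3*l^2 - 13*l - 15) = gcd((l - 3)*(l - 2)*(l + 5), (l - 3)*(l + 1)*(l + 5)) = l^2 + 2*l - 15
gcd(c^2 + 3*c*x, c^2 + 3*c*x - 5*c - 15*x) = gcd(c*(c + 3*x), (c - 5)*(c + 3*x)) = c + 3*x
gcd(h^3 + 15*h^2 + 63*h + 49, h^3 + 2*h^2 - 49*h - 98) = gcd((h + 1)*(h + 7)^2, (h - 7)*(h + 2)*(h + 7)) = h + 7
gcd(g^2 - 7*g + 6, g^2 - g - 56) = 1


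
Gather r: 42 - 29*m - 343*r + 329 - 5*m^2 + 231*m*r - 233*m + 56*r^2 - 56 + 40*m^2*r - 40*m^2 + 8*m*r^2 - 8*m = -45*m^2 - 270*m + r^2*(8*m + 56) + r*(40*m^2 + 231*m - 343) + 315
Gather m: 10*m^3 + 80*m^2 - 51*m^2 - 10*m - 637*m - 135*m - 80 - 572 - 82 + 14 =10*m^3 + 29*m^2 - 782*m - 720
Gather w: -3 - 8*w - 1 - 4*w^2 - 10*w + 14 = -4*w^2 - 18*w + 10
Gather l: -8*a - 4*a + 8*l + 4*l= -12*a + 12*l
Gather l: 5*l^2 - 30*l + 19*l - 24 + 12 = 5*l^2 - 11*l - 12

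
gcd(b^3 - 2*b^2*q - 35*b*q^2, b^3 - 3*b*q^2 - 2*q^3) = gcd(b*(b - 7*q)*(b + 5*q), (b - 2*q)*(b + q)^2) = 1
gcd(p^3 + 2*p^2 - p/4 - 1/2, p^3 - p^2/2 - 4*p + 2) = p^2 + 3*p/2 - 1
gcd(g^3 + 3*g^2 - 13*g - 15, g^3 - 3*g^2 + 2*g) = 1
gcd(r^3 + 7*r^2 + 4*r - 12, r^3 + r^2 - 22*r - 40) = r + 2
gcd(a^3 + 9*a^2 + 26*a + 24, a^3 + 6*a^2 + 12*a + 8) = a + 2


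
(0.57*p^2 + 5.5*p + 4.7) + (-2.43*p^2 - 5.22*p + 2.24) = -1.86*p^2 + 0.28*p + 6.94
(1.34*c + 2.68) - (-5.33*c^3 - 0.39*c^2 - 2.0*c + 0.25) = 5.33*c^3 + 0.39*c^2 + 3.34*c + 2.43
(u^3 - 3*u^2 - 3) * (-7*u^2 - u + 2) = -7*u^5 + 20*u^4 + 5*u^3 + 15*u^2 + 3*u - 6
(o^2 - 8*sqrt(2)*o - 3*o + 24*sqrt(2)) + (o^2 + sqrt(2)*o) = 2*o^2 - 7*sqrt(2)*o - 3*o + 24*sqrt(2)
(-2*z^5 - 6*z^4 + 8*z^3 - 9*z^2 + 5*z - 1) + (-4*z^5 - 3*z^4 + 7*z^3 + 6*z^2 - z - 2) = -6*z^5 - 9*z^4 + 15*z^3 - 3*z^2 + 4*z - 3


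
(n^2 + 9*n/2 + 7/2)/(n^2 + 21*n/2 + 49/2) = (n + 1)/(n + 7)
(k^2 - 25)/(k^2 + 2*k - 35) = (k + 5)/(k + 7)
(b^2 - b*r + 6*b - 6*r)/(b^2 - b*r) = (b + 6)/b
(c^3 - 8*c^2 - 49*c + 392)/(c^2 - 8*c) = c - 49/c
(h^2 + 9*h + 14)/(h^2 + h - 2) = (h + 7)/(h - 1)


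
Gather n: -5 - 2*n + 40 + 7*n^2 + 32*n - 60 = 7*n^2 + 30*n - 25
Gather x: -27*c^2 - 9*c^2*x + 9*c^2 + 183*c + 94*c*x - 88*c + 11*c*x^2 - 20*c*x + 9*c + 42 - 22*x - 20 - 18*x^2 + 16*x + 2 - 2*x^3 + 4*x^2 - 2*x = -18*c^2 + 104*c - 2*x^3 + x^2*(11*c - 14) + x*(-9*c^2 + 74*c - 8) + 24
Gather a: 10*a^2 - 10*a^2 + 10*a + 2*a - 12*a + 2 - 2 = 0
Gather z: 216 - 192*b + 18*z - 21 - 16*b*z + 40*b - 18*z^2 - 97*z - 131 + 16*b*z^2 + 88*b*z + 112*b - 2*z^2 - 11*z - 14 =-40*b + z^2*(16*b - 20) + z*(72*b - 90) + 50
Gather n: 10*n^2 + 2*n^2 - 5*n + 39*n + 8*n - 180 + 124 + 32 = 12*n^2 + 42*n - 24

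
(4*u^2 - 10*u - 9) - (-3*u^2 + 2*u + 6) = 7*u^2 - 12*u - 15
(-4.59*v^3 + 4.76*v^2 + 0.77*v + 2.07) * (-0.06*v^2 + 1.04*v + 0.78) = 0.2754*v^5 - 5.0592*v^4 + 1.324*v^3 + 4.3894*v^2 + 2.7534*v + 1.6146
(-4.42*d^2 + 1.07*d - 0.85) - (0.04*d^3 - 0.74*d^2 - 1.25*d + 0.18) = -0.04*d^3 - 3.68*d^2 + 2.32*d - 1.03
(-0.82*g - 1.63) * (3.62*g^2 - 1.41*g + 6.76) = -2.9684*g^3 - 4.7444*g^2 - 3.2449*g - 11.0188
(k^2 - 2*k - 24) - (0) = k^2 - 2*k - 24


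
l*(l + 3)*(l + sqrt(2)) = l^3 + sqrt(2)*l^2 + 3*l^2 + 3*sqrt(2)*l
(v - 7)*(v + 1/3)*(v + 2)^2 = v^4 - 8*v^3/3 - 25*v^2 - 36*v - 28/3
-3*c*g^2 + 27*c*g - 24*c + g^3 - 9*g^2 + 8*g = (-3*c + g)*(g - 8)*(g - 1)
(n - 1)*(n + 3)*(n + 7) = n^3 + 9*n^2 + 11*n - 21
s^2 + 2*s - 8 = (s - 2)*(s + 4)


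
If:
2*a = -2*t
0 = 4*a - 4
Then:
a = 1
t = -1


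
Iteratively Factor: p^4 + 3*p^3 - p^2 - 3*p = (p + 1)*(p^3 + 2*p^2 - 3*p) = (p - 1)*(p + 1)*(p^2 + 3*p) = (p - 1)*(p + 1)*(p + 3)*(p)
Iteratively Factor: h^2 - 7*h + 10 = (h - 5)*(h - 2)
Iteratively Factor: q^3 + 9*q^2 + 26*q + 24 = (q + 4)*(q^2 + 5*q + 6) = (q + 3)*(q + 4)*(q + 2)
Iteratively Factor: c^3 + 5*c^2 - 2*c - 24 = (c - 2)*(c^2 + 7*c + 12) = (c - 2)*(c + 3)*(c + 4)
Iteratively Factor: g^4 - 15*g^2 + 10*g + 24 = (g - 2)*(g^3 + 2*g^2 - 11*g - 12) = (g - 3)*(g - 2)*(g^2 + 5*g + 4) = (g - 3)*(g - 2)*(g + 1)*(g + 4)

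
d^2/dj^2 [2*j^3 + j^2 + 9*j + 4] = 12*j + 2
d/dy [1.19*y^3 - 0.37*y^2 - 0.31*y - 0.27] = 3.57*y^2 - 0.74*y - 0.31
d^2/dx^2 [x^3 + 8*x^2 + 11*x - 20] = 6*x + 16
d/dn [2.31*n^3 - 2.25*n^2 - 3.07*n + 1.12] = 6.93*n^2 - 4.5*n - 3.07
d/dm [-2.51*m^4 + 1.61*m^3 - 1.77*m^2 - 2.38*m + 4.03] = -10.04*m^3 + 4.83*m^2 - 3.54*m - 2.38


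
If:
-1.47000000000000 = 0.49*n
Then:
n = -3.00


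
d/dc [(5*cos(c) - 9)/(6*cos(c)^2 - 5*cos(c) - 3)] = (-30*sin(c)^2 - 108*cos(c) + 90)*sin(c)/(5*cos(c) - 3*cos(2*c))^2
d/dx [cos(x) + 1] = -sin(x)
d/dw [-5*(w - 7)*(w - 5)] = 60 - 10*w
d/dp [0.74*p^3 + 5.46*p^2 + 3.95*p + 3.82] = 2.22*p^2 + 10.92*p + 3.95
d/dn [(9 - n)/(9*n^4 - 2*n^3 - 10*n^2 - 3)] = (-9*n^4 + 2*n^3 + 10*n^2 - 2*n*(n - 9)*(-18*n^2 + 3*n + 10) + 3)/(-9*n^4 + 2*n^3 + 10*n^2 + 3)^2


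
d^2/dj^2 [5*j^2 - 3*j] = 10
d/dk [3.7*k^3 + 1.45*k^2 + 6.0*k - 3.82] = 11.1*k^2 + 2.9*k + 6.0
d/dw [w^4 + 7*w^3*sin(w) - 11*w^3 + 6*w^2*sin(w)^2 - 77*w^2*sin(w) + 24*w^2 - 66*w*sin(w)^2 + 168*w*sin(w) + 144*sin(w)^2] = 7*w^3*cos(w) + 4*w^3 + 21*w^2*sin(w) + 6*w^2*sin(2*w) - 77*w^2*cos(w) - 33*w^2 + 12*w*sin(w)^2 - 154*w*sin(w) - 66*w*sin(2*w) + 168*w*cos(w) + 48*w - 66*sin(w)^2 + 168*sin(w) + 144*sin(2*w)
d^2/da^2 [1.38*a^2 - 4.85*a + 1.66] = 2.76000000000000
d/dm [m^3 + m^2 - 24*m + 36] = 3*m^2 + 2*m - 24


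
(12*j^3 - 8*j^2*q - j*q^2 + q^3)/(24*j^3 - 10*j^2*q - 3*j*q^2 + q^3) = (-2*j + q)/(-4*j + q)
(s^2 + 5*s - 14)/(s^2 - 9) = (s^2 + 5*s - 14)/(s^2 - 9)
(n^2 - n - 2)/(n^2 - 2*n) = (n + 1)/n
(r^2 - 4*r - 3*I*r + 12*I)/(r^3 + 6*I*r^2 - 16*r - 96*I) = (r - 3*I)/(r^2 + r*(4 + 6*I) + 24*I)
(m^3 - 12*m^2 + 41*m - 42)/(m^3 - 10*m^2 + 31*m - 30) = (m - 7)/(m - 5)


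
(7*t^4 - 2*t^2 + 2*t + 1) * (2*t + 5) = 14*t^5 + 35*t^4 - 4*t^3 - 6*t^2 + 12*t + 5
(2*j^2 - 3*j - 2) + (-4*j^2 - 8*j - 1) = -2*j^2 - 11*j - 3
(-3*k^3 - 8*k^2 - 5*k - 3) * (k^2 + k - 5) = -3*k^5 - 11*k^4 + 2*k^3 + 32*k^2 + 22*k + 15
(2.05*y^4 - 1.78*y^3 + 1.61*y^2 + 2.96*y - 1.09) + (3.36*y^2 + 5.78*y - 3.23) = 2.05*y^4 - 1.78*y^3 + 4.97*y^2 + 8.74*y - 4.32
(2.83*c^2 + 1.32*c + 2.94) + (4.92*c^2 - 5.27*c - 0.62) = 7.75*c^2 - 3.95*c + 2.32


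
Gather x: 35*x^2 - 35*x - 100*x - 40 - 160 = 35*x^2 - 135*x - 200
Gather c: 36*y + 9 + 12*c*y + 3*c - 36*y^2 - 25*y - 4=c*(12*y + 3) - 36*y^2 + 11*y + 5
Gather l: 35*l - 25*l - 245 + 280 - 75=10*l - 40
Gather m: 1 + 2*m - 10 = 2*m - 9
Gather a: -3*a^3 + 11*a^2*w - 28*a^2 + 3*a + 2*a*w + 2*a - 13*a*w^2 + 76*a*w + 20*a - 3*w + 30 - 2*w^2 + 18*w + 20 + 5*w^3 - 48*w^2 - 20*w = -3*a^3 + a^2*(11*w - 28) + a*(-13*w^2 + 78*w + 25) + 5*w^3 - 50*w^2 - 5*w + 50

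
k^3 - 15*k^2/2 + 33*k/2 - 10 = (k - 4)*(k - 5/2)*(k - 1)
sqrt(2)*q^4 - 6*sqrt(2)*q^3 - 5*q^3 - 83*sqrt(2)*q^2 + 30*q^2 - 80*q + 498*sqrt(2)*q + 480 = (q - 6)*(q - 8*sqrt(2))*(q + 5*sqrt(2))*(sqrt(2)*q + 1)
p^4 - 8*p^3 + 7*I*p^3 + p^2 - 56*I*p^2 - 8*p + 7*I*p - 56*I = (p - 8)*(p - I)*(p + I)*(p + 7*I)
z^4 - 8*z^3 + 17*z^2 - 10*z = z*(z - 5)*(z - 2)*(z - 1)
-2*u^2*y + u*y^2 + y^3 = y*(-u + y)*(2*u + y)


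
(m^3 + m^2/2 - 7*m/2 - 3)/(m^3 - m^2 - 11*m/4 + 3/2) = 2*(m + 1)/(2*m - 1)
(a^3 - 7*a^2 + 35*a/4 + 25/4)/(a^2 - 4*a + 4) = (4*a^3 - 28*a^2 + 35*a + 25)/(4*(a^2 - 4*a + 4))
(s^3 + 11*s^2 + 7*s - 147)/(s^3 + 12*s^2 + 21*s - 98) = (s - 3)/(s - 2)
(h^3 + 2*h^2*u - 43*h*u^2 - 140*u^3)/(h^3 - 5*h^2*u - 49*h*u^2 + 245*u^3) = (-h^2 - 9*h*u - 20*u^2)/(-h^2 - 2*h*u + 35*u^2)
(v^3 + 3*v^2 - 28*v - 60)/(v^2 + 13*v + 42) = (v^2 - 3*v - 10)/(v + 7)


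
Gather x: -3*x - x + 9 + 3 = 12 - 4*x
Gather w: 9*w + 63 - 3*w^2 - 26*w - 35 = -3*w^2 - 17*w + 28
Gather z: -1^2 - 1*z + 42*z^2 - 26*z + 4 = 42*z^2 - 27*z + 3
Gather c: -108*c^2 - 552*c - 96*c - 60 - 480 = -108*c^2 - 648*c - 540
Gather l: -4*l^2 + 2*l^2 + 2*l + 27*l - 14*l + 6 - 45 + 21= -2*l^2 + 15*l - 18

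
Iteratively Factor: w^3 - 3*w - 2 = (w - 2)*(w^2 + 2*w + 1) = (w - 2)*(w + 1)*(w + 1)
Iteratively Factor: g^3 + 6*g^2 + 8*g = (g)*(g^2 + 6*g + 8) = g*(g + 2)*(g + 4)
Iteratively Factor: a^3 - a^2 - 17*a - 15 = (a + 1)*(a^2 - 2*a - 15) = (a + 1)*(a + 3)*(a - 5)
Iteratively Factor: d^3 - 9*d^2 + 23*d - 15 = (d - 5)*(d^2 - 4*d + 3) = (d - 5)*(d - 3)*(d - 1)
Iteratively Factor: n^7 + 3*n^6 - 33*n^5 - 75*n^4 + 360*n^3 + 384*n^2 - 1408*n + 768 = (n - 3)*(n^6 + 6*n^5 - 15*n^4 - 120*n^3 + 384*n - 256) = (n - 3)*(n - 1)*(n^5 + 7*n^4 - 8*n^3 - 128*n^2 - 128*n + 256) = (n - 3)*(n - 1)*(n + 4)*(n^4 + 3*n^3 - 20*n^2 - 48*n + 64) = (n - 3)*(n - 1)*(n + 4)^2*(n^3 - n^2 - 16*n + 16) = (n - 4)*(n - 3)*(n - 1)*(n + 4)^2*(n^2 + 3*n - 4) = (n - 4)*(n - 3)*(n - 1)*(n + 4)^3*(n - 1)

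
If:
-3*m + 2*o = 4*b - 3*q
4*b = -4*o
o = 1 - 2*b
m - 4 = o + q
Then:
No Solution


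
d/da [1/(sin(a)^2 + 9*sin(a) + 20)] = -(2*sin(a) + 9)*cos(a)/(sin(a)^2 + 9*sin(a) + 20)^2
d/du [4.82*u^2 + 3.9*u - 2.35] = 9.64*u + 3.9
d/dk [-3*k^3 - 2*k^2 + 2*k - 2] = -9*k^2 - 4*k + 2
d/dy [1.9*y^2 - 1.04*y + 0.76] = 3.8*y - 1.04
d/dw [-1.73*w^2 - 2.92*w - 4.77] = -3.46*w - 2.92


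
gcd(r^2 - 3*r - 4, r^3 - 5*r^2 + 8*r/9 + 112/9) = r - 4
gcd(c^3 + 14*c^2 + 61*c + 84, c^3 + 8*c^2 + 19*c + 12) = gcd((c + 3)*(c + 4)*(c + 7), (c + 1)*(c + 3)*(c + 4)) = c^2 + 7*c + 12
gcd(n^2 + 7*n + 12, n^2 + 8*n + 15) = n + 3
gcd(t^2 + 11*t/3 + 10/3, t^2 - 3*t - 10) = t + 2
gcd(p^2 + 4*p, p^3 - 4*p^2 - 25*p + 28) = p + 4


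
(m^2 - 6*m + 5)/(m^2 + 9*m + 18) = (m^2 - 6*m + 5)/(m^2 + 9*m + 18)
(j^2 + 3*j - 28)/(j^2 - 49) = (j - 4)/(j - 7)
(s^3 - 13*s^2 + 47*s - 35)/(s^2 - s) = s - 12 + 35/s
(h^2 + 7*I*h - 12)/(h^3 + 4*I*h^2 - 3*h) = (h + 4*I)/(h*(h + I))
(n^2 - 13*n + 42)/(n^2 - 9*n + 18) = (n - 7)/(n - 3)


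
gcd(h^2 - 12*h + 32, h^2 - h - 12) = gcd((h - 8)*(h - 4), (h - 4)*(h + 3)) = h - 4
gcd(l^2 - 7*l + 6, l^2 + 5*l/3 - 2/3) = 1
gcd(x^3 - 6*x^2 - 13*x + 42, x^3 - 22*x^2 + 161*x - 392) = x - 7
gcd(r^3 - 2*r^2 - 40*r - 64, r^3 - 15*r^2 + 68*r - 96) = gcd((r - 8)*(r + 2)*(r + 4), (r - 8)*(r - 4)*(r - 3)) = r - 8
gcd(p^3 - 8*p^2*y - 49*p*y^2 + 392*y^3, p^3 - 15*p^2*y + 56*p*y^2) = p^2 - 15*p*y + 56*y^2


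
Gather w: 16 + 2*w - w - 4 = w + 12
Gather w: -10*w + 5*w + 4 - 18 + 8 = -5*w - 6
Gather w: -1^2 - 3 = -4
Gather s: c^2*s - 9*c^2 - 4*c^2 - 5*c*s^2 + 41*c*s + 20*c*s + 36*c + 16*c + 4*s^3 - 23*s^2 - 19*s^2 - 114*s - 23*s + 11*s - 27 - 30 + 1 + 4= -13*c^2 + 52*c + 4*s^3 + s^2*(-5*c - 42) + s*(c^2 + 61*c - 126) - 52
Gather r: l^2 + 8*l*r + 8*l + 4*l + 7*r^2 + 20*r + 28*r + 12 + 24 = l^2 + 12*l + 7*r^2 + r*(8*l + 48) + 36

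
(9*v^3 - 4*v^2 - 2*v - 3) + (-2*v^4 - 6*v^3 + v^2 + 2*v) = -2*v^4 + 3*v^3 - 3*v^2 - 3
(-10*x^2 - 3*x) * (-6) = 60*x^2 + 18*x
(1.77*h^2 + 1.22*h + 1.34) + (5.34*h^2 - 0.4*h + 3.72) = 7.11*h^2 + 0.82*h + 5.06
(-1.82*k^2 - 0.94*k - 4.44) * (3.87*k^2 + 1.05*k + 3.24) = -7.0434*k^4 - 5.5488*k^3 - 24.0666*k^2 - 7.7076*k - 14.3856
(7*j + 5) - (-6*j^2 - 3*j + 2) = 6*j^2 + 10*j + 3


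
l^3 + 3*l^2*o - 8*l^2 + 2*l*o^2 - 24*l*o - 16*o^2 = (l - 8)*(l + o)*(l + 2*o)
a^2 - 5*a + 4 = (a - 4)*(a - 1)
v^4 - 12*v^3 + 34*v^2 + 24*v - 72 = (v - 6)^2*(v - sqrt(2))*(v + sqrt(2))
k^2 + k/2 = k*(k + 1/2)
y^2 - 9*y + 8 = (y - 8)*(y - 1)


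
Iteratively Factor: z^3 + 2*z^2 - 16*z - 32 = (z - 4)*(z^2 + 6*z + 8) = (z - 4)*(z + 2)*(z + 4)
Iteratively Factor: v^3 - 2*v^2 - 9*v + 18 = (v + 3)*(v^2 - 5*v + 6) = (v - 2)*(v + 3)*(v - 3)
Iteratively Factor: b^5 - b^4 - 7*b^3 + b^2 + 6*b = (b - 1)*(b^4 - 7*b^2 - 6*b) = (b - 1)*(b + 2)*(b^3 - 2*b^2 - 3*b) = (b - 3)*(b - 1)*(b + 2)*(b^2 + b) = b*(b - 3)*(b - 1)*(b + 2)*(b + 1)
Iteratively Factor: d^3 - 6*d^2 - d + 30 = (d - 3)*(d^2 - 3*d - 10) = (d - 3)*(d + 2)*(d - 5)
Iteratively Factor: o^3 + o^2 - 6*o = (o)*(o^2 + o - 6) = o*(o - 2)*(o + 3)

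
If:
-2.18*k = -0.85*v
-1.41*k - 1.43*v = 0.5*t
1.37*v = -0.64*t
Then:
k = 0.00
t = 0.00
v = 0.00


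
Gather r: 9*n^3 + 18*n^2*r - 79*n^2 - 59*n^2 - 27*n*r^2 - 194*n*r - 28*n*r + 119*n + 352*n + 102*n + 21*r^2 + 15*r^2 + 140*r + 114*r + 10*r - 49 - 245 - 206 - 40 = 9*n^3 - 138*n^2 + 573*n + r^2*(36 - 27*n) + r*(18*n^2 - 222*n + 264) - 540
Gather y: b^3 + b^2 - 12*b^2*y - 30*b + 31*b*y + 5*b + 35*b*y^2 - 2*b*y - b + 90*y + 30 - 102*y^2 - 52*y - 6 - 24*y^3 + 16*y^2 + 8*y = b^3 + b^2 - 26*b - 24*y^3 + y^2*(35*b - 86) + y*(-12*b^2 + 29*b + 46) + 24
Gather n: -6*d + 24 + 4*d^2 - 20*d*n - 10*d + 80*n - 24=4*d^2 - 16*d + n*(80 - 20*d)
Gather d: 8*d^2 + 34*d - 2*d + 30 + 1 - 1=8*d^2 + 32*d + 30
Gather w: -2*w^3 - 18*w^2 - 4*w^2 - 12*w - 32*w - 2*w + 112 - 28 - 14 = -2*w^3 - 22*w^2 - 46*w + 70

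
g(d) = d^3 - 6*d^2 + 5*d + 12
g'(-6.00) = 185.00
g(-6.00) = -450.00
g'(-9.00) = 356.00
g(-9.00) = -1248.00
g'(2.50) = -6.25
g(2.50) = 2.62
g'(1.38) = -5.85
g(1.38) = 10.10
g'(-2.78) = 61.55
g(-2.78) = -69.76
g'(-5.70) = 170.87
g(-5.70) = -396.63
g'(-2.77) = 61.26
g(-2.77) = -69.14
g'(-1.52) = 30.17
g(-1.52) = -12.97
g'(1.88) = -6.96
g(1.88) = 6.84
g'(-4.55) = 121.71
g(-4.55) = -229.16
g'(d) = 3*d^2 - 12*d + 5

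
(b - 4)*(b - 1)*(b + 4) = b^3 - b^2 - 16*b + 16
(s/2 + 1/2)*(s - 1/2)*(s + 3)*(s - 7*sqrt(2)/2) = s^4/2 - 7*sqrt(2)*s^3/4 + 7*s^3/4 - 49*sqrt(2)*s^2/8 + s^2/2 - 7*sqrt(2)*s/4 - 3*s/4 + 21*sqrt(2)/8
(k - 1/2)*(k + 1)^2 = k^3 + 3*k^2/2 - 1/2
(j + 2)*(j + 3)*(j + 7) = j^3 + 12*j^2 + 41*j + 42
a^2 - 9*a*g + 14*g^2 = (a - 7*g)*(a - 2*g)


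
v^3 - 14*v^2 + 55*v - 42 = (v - 7)*(v - 6)*(v - 1)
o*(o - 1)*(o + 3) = o^3 + 2*o^2 - 3*o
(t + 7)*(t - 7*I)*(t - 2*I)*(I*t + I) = I*t^4 + 9*t^3 + 8*I*t^3 + 72*t^2 - 7*I*t^2 + 63*t - 112*I*t - 98*I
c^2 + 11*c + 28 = (c + 4)*(c + 7)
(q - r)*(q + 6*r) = q^2 + 5*q*r - 6*r^2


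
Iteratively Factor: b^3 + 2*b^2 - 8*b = (b + 4)*(b^2 - 2*b) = b*(b + 4)*(b - 2)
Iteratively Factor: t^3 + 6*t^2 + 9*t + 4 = (t + 1)*(t^2 + 5*t + 4) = (t + 1)^2*(t + 4)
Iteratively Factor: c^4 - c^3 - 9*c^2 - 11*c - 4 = (c + 1)*(c^3 - 2*c^2 - 7*c - 4) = (c + 1)^2*(c^2 - 3*c - 4) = (c - 4)*(c + 1)^2*(c + 1)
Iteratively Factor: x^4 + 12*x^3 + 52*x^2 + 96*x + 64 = (x + 2)*(x^3 + 10*x^2 + 32*x + 32) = (x + 2)*(x + 4)*(x^2 + 6*x + 8) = (x + 2)*(x + 4)^2*(x + 2)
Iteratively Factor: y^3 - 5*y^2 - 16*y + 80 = (y + 4)*(y^2 - 9*y + 20) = (y - 5)*(y + 4)*(y - 4)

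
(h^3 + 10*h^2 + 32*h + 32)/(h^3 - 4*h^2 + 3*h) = (h^3 + 10*h^2 + 32*h + 32)/(h*(h^2 - 4*h + 3))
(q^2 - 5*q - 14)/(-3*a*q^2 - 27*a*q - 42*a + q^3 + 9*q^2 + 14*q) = (q - 7)/(-3*a*q - 21*a + q^2 + 7*q)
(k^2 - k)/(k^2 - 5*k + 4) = k/(k - 4)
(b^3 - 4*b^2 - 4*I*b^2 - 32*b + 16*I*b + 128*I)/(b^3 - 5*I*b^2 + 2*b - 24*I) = (b^2 - 4*b - 32)/(b^2 - I*b + 6)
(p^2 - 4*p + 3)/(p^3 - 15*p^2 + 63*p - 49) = (p - 3)/(p^2 - 14*p + 49)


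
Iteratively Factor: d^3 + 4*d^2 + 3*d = (d + 3)*(d^2 + d) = d*(d + 3)*(d + 1)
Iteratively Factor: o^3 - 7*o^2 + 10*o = (o - 5)*(o^2 - 2*o) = o*(o - 5)*(o - 2)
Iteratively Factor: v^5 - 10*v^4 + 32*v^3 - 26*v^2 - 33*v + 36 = (v - 3)*(v^4 - 7*v^3 + 11*v^2 + 7*v - 12) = (v - 4)*(v - 3)*(v^3 - 3*v^2 - v + 3) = (v - 4)*(v - 3)^2*(v^2 - 1) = (v - 4)*(v - 3)^2*(v - 1)*(v + 1)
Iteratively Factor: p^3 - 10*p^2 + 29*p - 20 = (p - 1)*(p^2 - 9*p + 20) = (p - 4)*(p - 1)*(p - 5)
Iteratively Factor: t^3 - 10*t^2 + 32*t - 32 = (t - 2)*(t^2 - 8*t + 16) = (t - 4)*(t - 2)*(t - 4)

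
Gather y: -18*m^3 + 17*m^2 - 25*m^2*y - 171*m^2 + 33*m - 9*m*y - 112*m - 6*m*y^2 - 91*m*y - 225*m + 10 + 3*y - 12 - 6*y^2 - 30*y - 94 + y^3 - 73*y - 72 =-18*m^3 - 154*m^2 - 304*m + y^3 + y^2*(-6*m - 6) + y*(-25*m^2 - 100*m - 100) - 168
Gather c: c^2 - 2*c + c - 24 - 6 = c^2 - c - 30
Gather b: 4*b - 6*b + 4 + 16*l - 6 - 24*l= -2*b - 8*l - 2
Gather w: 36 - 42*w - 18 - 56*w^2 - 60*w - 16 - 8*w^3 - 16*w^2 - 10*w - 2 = -8*w^3 - 72*w^2 - 112*w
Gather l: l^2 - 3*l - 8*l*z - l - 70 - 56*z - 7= l^2 + l*(-8*z - 4) - 56*z - 77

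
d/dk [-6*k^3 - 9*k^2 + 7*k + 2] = -18*k^2 - 18*k + 7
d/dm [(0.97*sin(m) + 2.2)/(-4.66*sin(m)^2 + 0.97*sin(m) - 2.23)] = (4.5202*sin(m)^2 + 20.504*sin(m) - 4.2971)*cos(m)/(21.7156*sin(m)^4 - 9.0404*sin(m)^3 + 21.7245*sin(m)^2 - 4.3262*sin(m) + 4.9729)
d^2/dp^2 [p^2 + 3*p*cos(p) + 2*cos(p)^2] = -3*p*cos(p) + 8*sin(p)^2 - 6*sin(p) - 2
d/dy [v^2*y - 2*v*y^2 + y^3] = v^2 - 4*v*y + 3*y^2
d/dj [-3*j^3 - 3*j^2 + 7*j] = -9*j^2 - 6*j + 7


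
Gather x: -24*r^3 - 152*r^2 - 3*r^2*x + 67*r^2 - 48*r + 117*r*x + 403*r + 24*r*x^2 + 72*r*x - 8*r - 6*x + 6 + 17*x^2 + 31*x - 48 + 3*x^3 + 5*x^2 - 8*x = -24*r^3 - 85*r^2 + 347*r + 3*x^3 + x^2*(24*r + 22) + x*(-3*r^2 + 189*r + 17) - 42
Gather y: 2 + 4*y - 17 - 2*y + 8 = 2*y - 7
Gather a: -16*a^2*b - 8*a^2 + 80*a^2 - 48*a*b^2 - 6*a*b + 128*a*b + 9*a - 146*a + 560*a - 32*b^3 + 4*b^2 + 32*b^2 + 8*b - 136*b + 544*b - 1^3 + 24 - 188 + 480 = a^2*(72 - 16*b) + a*(-48*b^2 + 122*b + 423) - 32*b^3 + 36*b^2 + 416*b + 315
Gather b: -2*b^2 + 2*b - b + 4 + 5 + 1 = -2*b^2 + b + 10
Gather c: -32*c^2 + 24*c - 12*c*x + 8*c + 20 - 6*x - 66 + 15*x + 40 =-32*c^2 + c*(32 - 12*x) + 9*x - 6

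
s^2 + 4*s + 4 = (s + 2)^2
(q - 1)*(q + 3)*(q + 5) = q^3 + 7*q^2 + 7*q - 15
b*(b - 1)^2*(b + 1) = b^4 - b^3 - b^2 + b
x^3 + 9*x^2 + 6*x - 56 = (x - 2)*(x + 4)*(x + 7)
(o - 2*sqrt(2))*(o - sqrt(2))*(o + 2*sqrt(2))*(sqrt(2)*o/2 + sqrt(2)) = sqrt(2)*o^4/2 - o^3 + sqrt(2)*o^3 - 4*sqrt(2)*o^2 - 2*o^2 - 8*sqrt(2)*o + 8*o + 16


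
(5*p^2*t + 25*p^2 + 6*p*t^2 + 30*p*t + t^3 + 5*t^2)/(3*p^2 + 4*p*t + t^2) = (5*p*t + 25*p + t^2 + 5*t)/(3*p + t)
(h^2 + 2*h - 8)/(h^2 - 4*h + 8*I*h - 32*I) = (h^2 + 2*h - 8)/(h^2 + h*(-4 + 8*I) - 32*I)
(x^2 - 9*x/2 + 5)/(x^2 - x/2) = (2*x^2 - 9*x + 10)/(x*(2*x - 1))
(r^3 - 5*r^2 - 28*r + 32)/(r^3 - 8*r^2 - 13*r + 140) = (r^2 - 9*r + 8)/(r^2 - 12*r + 35)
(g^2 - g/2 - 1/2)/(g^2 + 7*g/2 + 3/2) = (g - 1)/(g + 3)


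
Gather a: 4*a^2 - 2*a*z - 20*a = 4*a^2 + a*(-2*z - 20)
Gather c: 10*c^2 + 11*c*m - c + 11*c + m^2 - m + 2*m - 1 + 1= 10*c^2 + c*(11*m + 10) + m^2 + m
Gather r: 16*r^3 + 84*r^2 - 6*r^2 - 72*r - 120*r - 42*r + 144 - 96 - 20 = 16*r^3 + 78*r^2 - 234*r + 28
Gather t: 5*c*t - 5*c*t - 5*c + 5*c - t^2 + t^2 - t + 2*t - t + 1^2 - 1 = 0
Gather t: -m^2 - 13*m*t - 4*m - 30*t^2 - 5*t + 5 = -m^2 - 4*m - 30*t^2 + t*(-13*m - 5) + 5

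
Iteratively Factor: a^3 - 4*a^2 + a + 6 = (a - 3)*(a^2 - a - 2) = (a - 3)*(a - 2)*(a + 1)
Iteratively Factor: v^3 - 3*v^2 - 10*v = (v)*(v^2 - 3*v - 10) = v*(v + 2)*(v - 5)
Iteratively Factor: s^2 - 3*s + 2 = (s - 1)*(s - 2)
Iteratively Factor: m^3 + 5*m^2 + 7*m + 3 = (m + 1)*(m^2 + 4*m + 3) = (m + 1)^2*(m + 3)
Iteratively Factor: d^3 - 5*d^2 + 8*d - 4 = (d - 2)*(d^2 - 3*d + 2) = (d - 2)^2*(d - 1)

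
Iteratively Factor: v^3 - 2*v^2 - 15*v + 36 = (v + 4)*(v^2 - 6*v + 9) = (v - 3)*(v + 4)*(v - 3)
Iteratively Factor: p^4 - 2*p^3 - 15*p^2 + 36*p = (p + 4)*(p^3 - 6*p^2 + 9*p) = (p - 3)*(p + 4)*(p^2 - 3*p) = p*(p - 3)*(p + 4)*(p - 3)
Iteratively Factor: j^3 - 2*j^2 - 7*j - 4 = (j - 4)*(j^2 + 2*j + 1) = (j - 4)*(j + 1)*(j + 1)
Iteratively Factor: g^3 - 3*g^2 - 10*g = (g - 5)*(g^2 + 2*g) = (g - 5)*(g + 2)*(g)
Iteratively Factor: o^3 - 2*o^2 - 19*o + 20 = (o + 4)*(o^2 - 6*o + 5) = (o - 1)*(o + 4)*(o - 5)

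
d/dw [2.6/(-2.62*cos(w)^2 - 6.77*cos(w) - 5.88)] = -(13.624*cos(w) + 17.602)*sin(w)/(2.62*cos(w)^2 + 6.77*cos(w) + 5.88)^2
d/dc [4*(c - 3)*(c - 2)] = 8*c - 20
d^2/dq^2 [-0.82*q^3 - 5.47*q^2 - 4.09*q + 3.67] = -4.92*q - 10.94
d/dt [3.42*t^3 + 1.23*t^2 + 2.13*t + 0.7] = 10.26*t^2 + 2.46*t + 2.13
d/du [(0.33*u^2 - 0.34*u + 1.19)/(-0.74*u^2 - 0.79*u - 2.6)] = (-0.5123*u^2 + 0.0451999999999997*u + 1.8241)/(0.5476*u^4 + 1.1692*u^3 + 4.4721*u^2 + 4.108*u + 6.76)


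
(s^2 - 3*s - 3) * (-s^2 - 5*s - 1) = -s^4 - 2*s^3 + 17*s^2 + 18*s + 3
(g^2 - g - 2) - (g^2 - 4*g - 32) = 3*g + 30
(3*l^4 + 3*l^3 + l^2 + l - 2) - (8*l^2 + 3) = 3*l^4 + 3*l^3 - 7*l^2 + l - 5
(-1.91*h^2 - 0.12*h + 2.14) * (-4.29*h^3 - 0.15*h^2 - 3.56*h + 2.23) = 8.1939*h^5 + 0.8013*h^4 - 2.363*h^3 - 4.1531*h^2 - 7.886*h + 4.7722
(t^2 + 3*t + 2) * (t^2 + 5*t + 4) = t^4 + 8*t^3 + 21*t^2 + 22*t + 8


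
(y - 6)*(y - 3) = y^2 - 9*y + 18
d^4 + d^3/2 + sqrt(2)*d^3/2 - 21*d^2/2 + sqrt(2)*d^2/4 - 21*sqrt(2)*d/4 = d*(d - 3)*(d + 7/2)*(d + sqrt(2)/2)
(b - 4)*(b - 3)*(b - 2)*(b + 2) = b^4 - 7*b^3 + 8*b^2 + 28*b - 48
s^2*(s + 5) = s^3 + 5*s^2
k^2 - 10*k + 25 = (k - 5)^2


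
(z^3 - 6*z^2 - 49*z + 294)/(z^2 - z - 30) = (z^2 - 49)/(z + 5)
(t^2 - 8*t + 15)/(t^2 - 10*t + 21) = (t - 5)/(t - 7)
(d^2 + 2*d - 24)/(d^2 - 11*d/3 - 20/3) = 3*(-d^2 - 2*d + 24)/(-3*d^2 + 11*d + 20)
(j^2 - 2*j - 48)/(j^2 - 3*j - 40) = (j + 6)/(j + 5)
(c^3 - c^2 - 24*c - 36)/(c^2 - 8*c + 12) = (c^2 + 5*c + 6)/(c - 2)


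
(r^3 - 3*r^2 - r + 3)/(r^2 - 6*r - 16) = (-r^3 + 3*r^2 + r - 3)/(-r^2 + 6*r + 16)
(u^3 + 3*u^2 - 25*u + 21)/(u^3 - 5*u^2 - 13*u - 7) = (-u^3 - 3*u^2 + 25*u - 21)/(-u^3 + 5*u^2 + 13*u + 7)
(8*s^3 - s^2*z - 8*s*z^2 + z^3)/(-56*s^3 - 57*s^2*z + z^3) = (-s + z)/(7*s + z)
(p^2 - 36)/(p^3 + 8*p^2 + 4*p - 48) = (p - 6)/(p^2 + 2*p - 8)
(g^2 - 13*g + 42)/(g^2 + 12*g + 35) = (g^2 - 13*g + 42)/(g^2 + 12*g + 35)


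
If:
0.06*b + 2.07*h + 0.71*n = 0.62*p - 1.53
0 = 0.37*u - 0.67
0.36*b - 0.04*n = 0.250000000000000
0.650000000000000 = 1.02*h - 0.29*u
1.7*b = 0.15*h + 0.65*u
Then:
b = 0.79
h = 1.15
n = 0.90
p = 7.42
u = 1.81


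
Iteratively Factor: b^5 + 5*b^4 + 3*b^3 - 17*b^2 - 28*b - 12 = (b + 1)*(b^4 + 4*b^3 - b^2 - 16*b - 12) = (b + 1)*(b + 3)*(b^3 + b^2 - 4*b - 4) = (b + 1)*(b + 2)*(b + 3)*(b^2 - b - 2) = (b - 2)*(b + 1)*(b + 2)*(b + 3)*(b + 1)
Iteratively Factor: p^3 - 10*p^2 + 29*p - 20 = (p - 5)*(p^2 - 5*p + 4) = (p - 5)*(p - 4)*(p - 1)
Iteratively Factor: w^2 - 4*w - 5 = (w + 1)*(w - 5)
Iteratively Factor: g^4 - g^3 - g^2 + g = (g - 1)*(g^3 - g) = (g - 1)*(g + 1)*(g^2 - g) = (g - 1)^2*(g + 1)*(g)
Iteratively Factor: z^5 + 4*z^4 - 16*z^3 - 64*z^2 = (z + 4)*(z^4 - 16*z^2) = (z - 4)*(z + 4)*(z^3 + 4*z^2) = z*(z - 4)*(z + 4)*(z^2 + 4*z) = z^2*(z - 4)*(z + 4)*(z + 4)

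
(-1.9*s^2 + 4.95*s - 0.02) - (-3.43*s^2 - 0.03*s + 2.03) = 1.53*s^2 + 4.98*s - 2.05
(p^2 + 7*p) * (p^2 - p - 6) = p^4 + 6*p^3 - 13*p^2 - 42*p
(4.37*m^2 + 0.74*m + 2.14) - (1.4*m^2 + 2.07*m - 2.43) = 2.97*m^2 - 1.33*m + 4.57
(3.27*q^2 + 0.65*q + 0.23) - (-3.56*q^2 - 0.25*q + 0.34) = 6.83*q^2 + 0.9*q - 0.11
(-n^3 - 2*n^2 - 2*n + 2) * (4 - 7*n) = 7*n^4 + 10*n^3 + 6*n^2 - 22*n + 8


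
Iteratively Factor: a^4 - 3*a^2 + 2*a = (a + 2)*(a^3 - 2*a^2 + a) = a*(a + 2)*(a^2 - 2*a + 1) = a*(a - 1)*(a + 2)*(a - 1)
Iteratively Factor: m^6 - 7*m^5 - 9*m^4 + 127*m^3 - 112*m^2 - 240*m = (m + 4)*(m^5 - 11*m^4 + 35*m^3 - 13*m^2 - 60*m) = (m - 5)*(m + 4)*(m^4 - 6*m^3 + 5*m^2 + 12*m) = m*(m - 5)*(m + 4)*(m^3 - 6*m^2 + 5*m + 12) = m*(m - 5)*(m + 1)*(m + 4)*(m^2 - 7*m + 12) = m*(m - 5)*(m - 3)*(m + 1)*(m + 4)*(m - 4)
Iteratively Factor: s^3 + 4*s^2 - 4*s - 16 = (s - 2)*(s^2 + 6*s + 8) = (s - 2)*(s + 2)*(s + 4)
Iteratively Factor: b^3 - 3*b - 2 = (b + 1)*(b^2 - b - 2) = (b - 2)*(b + 1)*(b + 1)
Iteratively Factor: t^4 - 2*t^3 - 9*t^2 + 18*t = (t + 3)*(t^3 - 5*t^2 + 6*t) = (t - 3)*(t + 3)*(t^2 - 2*t) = t*(t - 3)*(t + 3)*(t - 2)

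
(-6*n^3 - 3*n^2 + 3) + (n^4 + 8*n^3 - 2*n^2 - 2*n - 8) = n^4 + 2*n^3 - 5*n^2 - 2*n - 5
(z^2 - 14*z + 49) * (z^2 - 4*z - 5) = z^4 - 18*z^3 + 100*z^2 - 126*z - 245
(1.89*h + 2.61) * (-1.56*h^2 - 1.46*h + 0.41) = -2.9484*h^3 - 6.831*h^2 - 3.0357*h + 1.0701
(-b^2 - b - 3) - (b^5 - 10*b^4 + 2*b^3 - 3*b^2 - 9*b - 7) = -b^5 + 10*b^4 - 2*b^3 + 2*b^2 + 8*b + 4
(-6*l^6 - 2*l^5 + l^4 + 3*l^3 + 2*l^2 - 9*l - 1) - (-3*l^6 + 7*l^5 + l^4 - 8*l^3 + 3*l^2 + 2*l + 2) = -3*l^6 - 9*l^5 + 11*l^3 - l^2 - 11*l - 3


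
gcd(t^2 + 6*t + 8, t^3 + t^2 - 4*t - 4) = t + 2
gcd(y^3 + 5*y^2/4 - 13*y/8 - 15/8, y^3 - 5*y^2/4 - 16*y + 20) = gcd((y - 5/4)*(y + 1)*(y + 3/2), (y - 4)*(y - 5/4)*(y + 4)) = y - 5/4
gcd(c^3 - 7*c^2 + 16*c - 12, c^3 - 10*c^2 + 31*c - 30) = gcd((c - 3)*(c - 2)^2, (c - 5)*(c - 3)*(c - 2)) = c^2 - 5*c + 6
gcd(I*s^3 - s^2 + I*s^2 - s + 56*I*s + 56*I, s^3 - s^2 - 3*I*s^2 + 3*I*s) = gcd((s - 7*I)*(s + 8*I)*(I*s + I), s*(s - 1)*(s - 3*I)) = 1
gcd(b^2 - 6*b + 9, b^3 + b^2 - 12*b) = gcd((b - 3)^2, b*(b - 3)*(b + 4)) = b - 3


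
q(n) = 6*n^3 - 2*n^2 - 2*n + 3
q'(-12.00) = 2638.00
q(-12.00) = -10629.00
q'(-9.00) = 1492.00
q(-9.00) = -4515.00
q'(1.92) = 56.68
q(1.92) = 34.25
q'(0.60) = 2.08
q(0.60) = 2.38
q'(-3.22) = 197.51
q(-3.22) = -211.61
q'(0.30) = -1.58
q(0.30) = 2.38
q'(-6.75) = 845.12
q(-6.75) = -1919.91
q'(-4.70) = 414.42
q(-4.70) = -654.72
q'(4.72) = 380.13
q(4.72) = 579.93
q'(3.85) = 249.40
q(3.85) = 308.05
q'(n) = 18*n^2 - 4*n - 2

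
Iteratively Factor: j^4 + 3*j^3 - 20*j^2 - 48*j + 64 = (j - 4)*(j^3 + 7*j^2 + 8*j - 16) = (j - 4)*(j + 4)*(j^2 + 3*j - 4) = (j - 4)*(j - 1)*(j + 4)*(j + 4)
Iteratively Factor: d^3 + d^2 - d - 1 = (d + 1)*(d^2 - 1) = (d - 1)*(d + 1)*(d + 1)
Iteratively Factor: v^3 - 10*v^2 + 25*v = (v - 5)*(v^2 - 5*v) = v*(v - 5)*(v - 5)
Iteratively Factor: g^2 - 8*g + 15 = (g - 5)*(g - 3)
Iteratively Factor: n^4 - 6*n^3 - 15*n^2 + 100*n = (n + 4)*(n^3 - 10*n^2 + 25*n) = (n - 5)*(n + 4)*(n^2 - 5*n) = n*(n - 5)*(n + 4)*(n - 5)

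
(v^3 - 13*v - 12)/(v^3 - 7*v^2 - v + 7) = (v^2 - v - 12)/(v^2 - 8*v + 7)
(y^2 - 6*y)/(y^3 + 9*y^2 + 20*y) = (y - 6)/(y^2 + 9*y + 20)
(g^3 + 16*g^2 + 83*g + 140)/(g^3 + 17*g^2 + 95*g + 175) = (g + 4)/(g + 5)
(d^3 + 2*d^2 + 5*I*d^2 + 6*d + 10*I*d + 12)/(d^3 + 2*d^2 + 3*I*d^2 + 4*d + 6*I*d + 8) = (d + 6*I)/(d + 4*I)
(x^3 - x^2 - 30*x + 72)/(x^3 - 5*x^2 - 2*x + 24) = (x + 6)/(x + 2)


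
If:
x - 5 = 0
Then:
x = 5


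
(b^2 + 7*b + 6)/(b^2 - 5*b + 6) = (b^2 + 7*b + 6)/(b^2 - 5*b + 6)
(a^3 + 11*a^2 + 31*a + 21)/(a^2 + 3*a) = a + 8 + 7/a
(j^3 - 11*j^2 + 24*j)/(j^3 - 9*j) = (j - 8)/(j + 3)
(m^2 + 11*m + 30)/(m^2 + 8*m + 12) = (m + 5)/(m + 2)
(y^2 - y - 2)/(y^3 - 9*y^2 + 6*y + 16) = 1/(y - 8)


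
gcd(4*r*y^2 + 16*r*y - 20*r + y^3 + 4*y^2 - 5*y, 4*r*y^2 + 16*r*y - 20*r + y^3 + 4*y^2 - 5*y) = 4*r*y^2 + 16*r*y - 20*r + y^3 + 4*y^2 - 5*y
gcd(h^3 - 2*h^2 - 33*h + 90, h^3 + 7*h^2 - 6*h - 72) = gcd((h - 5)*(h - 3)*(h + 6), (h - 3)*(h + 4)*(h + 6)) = h^2 + 3*h - 18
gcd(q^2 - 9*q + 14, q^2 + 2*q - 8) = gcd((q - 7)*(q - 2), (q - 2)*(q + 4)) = q - 2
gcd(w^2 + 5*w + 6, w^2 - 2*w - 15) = w + 3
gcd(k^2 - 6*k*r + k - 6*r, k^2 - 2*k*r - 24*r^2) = -k + 6*r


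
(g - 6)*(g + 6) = g^2 - 36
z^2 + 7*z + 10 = (z + 2)*(z + 5)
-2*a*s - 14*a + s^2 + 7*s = (-2*a + s)*(s + 7)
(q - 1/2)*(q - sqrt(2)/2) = q^2 - sqrt(2)*q/2 - q/2 + sqrt(2)/4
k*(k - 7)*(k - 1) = k^3 - 8*k^2 + 7*k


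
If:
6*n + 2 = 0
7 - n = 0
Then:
No Solution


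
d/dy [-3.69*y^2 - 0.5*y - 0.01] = -7.38*y - 0.5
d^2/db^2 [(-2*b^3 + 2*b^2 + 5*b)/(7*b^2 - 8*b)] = 458/(343*b^3 - 1176*b^2 + 1344*b - 512)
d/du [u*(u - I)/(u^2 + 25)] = (I*u^2 + 50*u - 25*I)/(u^4 + 50*u^2 + 625)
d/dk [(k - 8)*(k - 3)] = 2*k - 11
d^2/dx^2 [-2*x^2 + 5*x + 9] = -4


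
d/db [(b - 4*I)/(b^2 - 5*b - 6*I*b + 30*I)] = (-b^2 + 8*I*b + 24 + 10*I)/(b^4 + b^3*(-10 - 12*I) + b^2*(-11 + 120*I) + b*(360 - 300*I) - 900)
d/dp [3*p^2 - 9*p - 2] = 6*p - 9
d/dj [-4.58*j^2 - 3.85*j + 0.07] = -9.16*j - 3.85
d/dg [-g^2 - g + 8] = -2*g - 1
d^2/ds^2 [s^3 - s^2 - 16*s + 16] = 6*s - 2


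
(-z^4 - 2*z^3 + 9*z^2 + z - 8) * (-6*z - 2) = 6*z^5 + 14*z^4 - 50*z^3 - 24*z^2 + 46*z + 16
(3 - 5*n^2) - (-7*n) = -5*n^2 + 7*n + 3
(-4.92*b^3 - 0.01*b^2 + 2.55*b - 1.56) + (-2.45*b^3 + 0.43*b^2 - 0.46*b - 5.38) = -7.37*b^3 + 0.42*b^2 + 2.09*b - 6.94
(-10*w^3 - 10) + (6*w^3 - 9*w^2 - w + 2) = -4*w^3 - 9*w^2 - w - 8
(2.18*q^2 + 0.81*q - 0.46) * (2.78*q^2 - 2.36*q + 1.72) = 6.0604*q^4 - 2.893*q^3 + 0.5592*q^2 + 2.4788*q - 0.7912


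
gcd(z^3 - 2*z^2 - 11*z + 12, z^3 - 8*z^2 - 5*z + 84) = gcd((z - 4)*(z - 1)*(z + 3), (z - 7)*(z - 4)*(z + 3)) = z^2 - z - 12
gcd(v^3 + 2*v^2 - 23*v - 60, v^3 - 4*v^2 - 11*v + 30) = v^2 - 2*v - 15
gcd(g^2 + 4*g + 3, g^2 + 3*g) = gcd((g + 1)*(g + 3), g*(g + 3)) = g + 3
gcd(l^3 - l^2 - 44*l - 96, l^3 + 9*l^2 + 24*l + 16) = l + 4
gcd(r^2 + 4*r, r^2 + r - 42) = 1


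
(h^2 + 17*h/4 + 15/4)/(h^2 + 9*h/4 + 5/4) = (h + 3)/(h + 1)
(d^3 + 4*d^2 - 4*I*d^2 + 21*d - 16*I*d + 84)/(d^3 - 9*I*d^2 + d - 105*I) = (d + 4)/(d - 5*I)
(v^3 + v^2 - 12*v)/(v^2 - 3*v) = v + 4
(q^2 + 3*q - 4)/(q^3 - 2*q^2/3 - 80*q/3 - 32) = 3*(q - 1)/(3*q^2 - 14*q - 24)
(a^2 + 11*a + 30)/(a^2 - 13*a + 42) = (a^2 + 11*a + 30)/(a^2 - 13*a + 42)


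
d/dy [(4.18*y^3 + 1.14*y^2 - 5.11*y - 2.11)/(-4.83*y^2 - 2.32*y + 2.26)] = (-20.1894*y^4 - 19.3952*y^3 + 1.01429999999999*y^2 - 15.2298*y - 16.4438)/(23.3289*y^4 + 22.4112*y^3 - 16.4492*y^2 - 10.4864*y + 5.1076)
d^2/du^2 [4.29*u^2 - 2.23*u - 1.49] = 8.58000000000000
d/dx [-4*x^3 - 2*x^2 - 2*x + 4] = -12*x^2 - 4*x - 2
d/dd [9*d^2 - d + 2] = 18*d - 1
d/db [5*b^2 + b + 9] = 10*b + 1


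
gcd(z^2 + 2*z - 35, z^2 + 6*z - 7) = z + 7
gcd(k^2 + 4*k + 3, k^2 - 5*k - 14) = 1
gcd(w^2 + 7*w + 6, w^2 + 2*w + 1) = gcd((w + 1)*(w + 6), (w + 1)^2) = w + 1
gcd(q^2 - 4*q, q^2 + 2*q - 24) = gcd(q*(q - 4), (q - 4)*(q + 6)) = q - 4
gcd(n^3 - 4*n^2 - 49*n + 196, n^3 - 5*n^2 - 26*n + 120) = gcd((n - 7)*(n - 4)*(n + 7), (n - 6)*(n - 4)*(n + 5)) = n - 4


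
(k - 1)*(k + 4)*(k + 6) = k^3 + 9*k^2 + 14*k - 24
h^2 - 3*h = h*(h - 3)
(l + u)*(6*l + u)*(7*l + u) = 42*l^3 + 55*l^2*u + 14*l*u^2 + u^3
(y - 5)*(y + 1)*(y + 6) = y^3 + 2*y^2 - 29*y - 30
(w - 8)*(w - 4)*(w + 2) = w^3 - 10*w^2 + 8*w + 64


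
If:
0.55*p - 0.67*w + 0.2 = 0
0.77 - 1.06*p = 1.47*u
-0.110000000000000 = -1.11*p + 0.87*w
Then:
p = 0.93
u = -0.15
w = 1.07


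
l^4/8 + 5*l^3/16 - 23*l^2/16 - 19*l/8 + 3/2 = (l/4 + 1)*(l/2 + 1)*(l - 3)*(l - 1/2)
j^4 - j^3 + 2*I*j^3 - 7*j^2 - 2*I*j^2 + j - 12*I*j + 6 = (j - 3)*(j + 2)*(j + I)^2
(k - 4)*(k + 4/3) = k^2 - 8*k/3 - 16/3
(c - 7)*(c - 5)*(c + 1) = c^3 - 11*c^2 + 23*c + 35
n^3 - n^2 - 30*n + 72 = (n - 4)*(n - 3)*(n + 6)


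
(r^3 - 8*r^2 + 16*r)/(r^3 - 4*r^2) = (r - 4)/r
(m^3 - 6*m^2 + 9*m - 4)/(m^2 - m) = m - 5 + 4/m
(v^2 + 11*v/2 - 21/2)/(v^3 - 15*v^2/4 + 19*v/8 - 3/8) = 4*(2*v^2 + 11*v - 21)/(8*v^3 - 30*v^2 + 19*v - 3)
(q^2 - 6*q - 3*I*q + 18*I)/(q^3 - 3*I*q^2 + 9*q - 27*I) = (q - 6)/(q^2 + 9)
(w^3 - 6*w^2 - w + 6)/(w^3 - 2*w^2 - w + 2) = (w - 6)/(w - 2)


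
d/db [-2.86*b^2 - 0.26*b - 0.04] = -5.72*b - 0.26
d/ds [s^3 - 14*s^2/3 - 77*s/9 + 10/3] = 3*s^2 - 28*s/3 - 77/9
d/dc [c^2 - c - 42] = 2*c - 1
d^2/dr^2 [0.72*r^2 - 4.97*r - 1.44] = 1.44000000000000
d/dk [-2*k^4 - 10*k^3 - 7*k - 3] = -8*k^3 - 30*k^2 - 7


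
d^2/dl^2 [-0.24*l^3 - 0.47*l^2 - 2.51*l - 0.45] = -1.44*l - 0.94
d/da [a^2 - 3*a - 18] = 2*a - 3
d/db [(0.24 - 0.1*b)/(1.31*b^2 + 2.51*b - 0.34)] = (0.131*b^2 - 0.6288*b - 0.5684)/(1.7161*b^4 + 6.5762*b^3 + 5.4093*b^2 - 1.7068*b + 0.1156)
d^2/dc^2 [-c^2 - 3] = -2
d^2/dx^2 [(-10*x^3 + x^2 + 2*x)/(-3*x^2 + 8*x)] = 1196/(27*x^3 - 216*x^2 + 576*x - 512)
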